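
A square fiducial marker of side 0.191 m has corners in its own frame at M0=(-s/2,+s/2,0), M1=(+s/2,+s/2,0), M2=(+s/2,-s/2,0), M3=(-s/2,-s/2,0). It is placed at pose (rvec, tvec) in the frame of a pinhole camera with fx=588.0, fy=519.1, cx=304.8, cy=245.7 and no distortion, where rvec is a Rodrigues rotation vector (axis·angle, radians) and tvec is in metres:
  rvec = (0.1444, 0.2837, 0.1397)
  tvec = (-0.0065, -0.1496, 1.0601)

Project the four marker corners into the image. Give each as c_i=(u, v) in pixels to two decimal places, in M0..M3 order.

c0=(246.91, 212.22) c1=(345.76, 225.43) c2=(359.85, 129.47) c3=(257.48, 120.47)

Intrinsics K: fx=588.0, fy=519.1, cx=304.8, cy=245.7
Marker side s = 0.191 m; corners in marker frame (Z=0):
  M0 = (-0.0955, +0.0955, 0)
  M1 = (+0.0955, +0.0955, 0)
  M2 = (+0.0955, -0.0955, 0)
  M3 = (-0.0955, -0.0955, 0)
rvec = (0.1444, 0.2837, 0.1397), |rvec| = θ = 0.34764 rad = 19.918°
Rodrigues: sinθ=0.34068, 1−cosθ=0.05982; R = I + sinθ·[k]× + (1−cosθ)·[k]×²:
    [+0.95050 -0.11663 +0.28801]
    [+0.15718 +0.98002 -0.12189]
    [-0.26803 +0.16113 +0.94984]
t = (-0.0065, -0.1496, 1.0601) m
M0: Pc = R·M0+t = (-0.10841, -0.07102, +1.10108); u = 588.0·(-0.10841)/1.10108 + 304.8 = 246.9067, v = 519.1·(-0.07102)/1.10108 + 245.7 = 212.2185
M1: Pc = R·M1+t = (+0.07314, -0.04100, +1.04989); u = 588.0·(+0.07314)/1.04989 + 304.8 = 345.7599, v = 519.1·(-0.04100)/1.04989 + 245.7 = 225.4295
M2: Pc = R·M2+t = (+0.09541, -0.22818, +1.01912); u = 588.0·(+0.09541)/1.01912 + 304.8 = 359.8491, v = 519.1·(-0.22818)/1.01912 + 245.7 = 129.4729
M3: Pc = R·M3+t = (-0.08614, -0.25820, +1.07031); u = 588.0·(-0.08614)/1.07031 + 304.8 = 257.4797, v = 519.1·(-0.25820)/1.07031 + 245.7 = 120.4718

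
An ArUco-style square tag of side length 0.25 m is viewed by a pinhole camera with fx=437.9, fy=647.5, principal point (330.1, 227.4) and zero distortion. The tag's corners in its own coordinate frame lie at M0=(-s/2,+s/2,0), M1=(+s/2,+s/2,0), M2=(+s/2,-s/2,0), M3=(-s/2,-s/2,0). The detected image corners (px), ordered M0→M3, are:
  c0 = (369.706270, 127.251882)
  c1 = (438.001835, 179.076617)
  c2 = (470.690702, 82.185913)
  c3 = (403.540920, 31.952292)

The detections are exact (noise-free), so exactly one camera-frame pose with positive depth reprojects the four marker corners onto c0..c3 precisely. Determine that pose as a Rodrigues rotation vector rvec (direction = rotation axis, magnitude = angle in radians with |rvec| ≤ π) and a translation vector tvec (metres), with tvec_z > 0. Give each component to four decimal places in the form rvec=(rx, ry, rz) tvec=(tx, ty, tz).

rvec=(-0.1212, 0.0064, 0.4818) tvec=(0.2983, -0.2740, 1.4444)

Intrinsics K: fx=437.9, fy=647.5, cx=330.1, cy=227.4
Marker side s = 0.25 m; corners in marker frame (Z=0):
  M0 = (-0.1250, +0.1250, 0)
  M1 = (+0.1250, +0.1250, 0)
  M2 = (+0.1250, -0.1250, 0)
  M3 = (-0.1250, -0.1250, 0)
Detected image corners:
  c0 = (369.706270, 127.251882) px
  c1 = (438.001835, 179.076617) px
  c2 = (470.690702, 82.185913) px
  c3 = (403.540920, 31.952292) px
Planar DLT: solve 8×8 A·h = b for H (H[2,2]=1):
  H  [+260.76496 -166.47227 +420.54845]
  H  [+201.55946 +376.01680 +104.56272]
  H  [-0.02403 -0.07948 +1.00000]
B = K⁻¹H; ‖b₁‖=0.692322, ‖b₂‖=0.692322; λ = 2/(‖b₁‖+‖b₂‖) = 1.444414, sign → tz>0 ⇒ λ=+1.444414
r₁ = λ·B[:,0] = (+0.88630,+0.46182,-0.03470); r₂ = λ·B[:,1] = (-0.46257,+0.87912,-0.11480)
r₃ = r₁×r₂ = (-0.02251,+0.11780,+0.99278); SVD([r₁ r₂ r₃]) → R = UVᵀ:
  R  [+0.88630 -0.46257 -0.02251]
  R  [+0.46182 +0.87912 +0.11780]
  R  [-0.03470 -0.11480 +0.99278]
t = (+0.29834, -0.27402, +1.44441) m
tr R = 2.758196; θ = arccos((tr R − 1)/2) = 0.496830 rad = 28.466°
axis k = ((R−Rᵀ)₃₂, (R−Rᵀ)₁₃, (R−Rᵀ)₂₁) / (2 sinθ) = (-0.243991, +0.012798, +0.969693)
rvec = θ·k = (-0.121222, +0.006358, +0.481773)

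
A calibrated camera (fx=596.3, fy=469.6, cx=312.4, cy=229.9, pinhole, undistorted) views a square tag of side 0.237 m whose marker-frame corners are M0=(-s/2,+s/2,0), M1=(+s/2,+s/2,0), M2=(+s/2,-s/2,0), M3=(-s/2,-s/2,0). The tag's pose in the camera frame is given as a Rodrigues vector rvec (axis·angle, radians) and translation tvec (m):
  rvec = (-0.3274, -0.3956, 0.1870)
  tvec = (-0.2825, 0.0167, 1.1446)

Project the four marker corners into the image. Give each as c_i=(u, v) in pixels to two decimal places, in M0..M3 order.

c0=(85.91, 273.41) c1=(214.11, 293.72) c2=(233.91, 205.01) c3=(116.36, 179.79)

Intrinsics K: fx=596.3, fy=469.6, cx=312.4, cy=229.9
Marker side s = 0.237 m; corners in marker frame (Z=0):
  M0 = (-0.1185, +0.1185, 0)
  M1 = (+0.1185, +0.1185, 0)
  M2 = (+0.1185, -0.1185, 0)
  M3 = (-0.1185, -0.1185, 0)
rvec = (-0.3274, -0.3956, 0.1870), |rvec| = θ = 0.54650 rad = 31.312°
Rodrigues: sinθ=0.51970, 1−cosθ=0.14565; R = I + sinθ·[k]× + (1−cosθ)·[k]×²:
    [+0.90662 -0.11467 -0.40606]
    [+0.24099 +0.93067 +0.27527]
    [+0.34634 -0.34742 +0.87140]
t = (-0.2825, 0.0167, 1.1446) m
M0: Pc = R·M0+t = (-0.40352, +0.09843, +1.06239); u = 596.3·(-0.40352)/1.06239 + 312.4 = 85.9097, v = 469.6·(+0.09843)/1.06239 + 229.9 = 273.4069
M1: Pc = R·M1+t = (-0.18865, +0.15554, +1.14447); u = 596.3·(-0.18865)/1.14447 + 312.4 = 214.1069, v = 469.6·(+0.15554)/1.14447 + 229.9 = 293.7222
M2: Pc = R·M2+t = (-0.16148, -0.06503, +1.22681); u = 596.3·(-0.16148)/1.22681 + 312.4 = 233.9130, v = 469.6·(-0.06503)/1.22681 + 229.9 = 205.0090
M3: Pc = R·M3+t = (-0.37635, -0.12214, +1.14473); u = 596.3·(-0.37635)/1.14473 + 312.4 = 116.3571, v = 469.6·(-0.12214)/1.14473 + 229.9 = 179.7937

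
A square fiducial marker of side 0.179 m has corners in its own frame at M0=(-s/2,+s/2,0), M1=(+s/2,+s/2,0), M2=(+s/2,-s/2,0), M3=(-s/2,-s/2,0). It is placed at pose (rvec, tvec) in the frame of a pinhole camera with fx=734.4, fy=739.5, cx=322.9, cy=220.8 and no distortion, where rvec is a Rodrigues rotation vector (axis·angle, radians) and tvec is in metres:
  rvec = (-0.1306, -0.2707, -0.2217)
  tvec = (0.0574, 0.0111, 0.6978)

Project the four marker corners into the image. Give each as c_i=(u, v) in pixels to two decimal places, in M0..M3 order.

Intrinsics K: fx=734.4, fy=739.5, cx=322.9, cy=220.8
Marker side s = 0.179 m; corners in marker frame (Z=0):
  M0 = (-0.0895, +0.0895, 0)
  M1 = (+0.0895, +0.0895, 0)
  M2 = (+0.0895, -0.0895, 0)
  M3 = (-0.0895, -0.0895, 0)
rvec = (-0.1306, -0.2707, -0.2217), |rvec| = θ = 0.37348 rad = 21.399°
Rodrigues: sinθ=0.36486, 1−cosθ=0.06894; R = I + sinθ·[k]× + (1−cosθ)·[k]×²:
    [+0.93949 +0.23405 -0.25014]
    [-0.19911 +0.96728 +0.15724]
    [+0.27876 -0.09793 +0.95536]
t = (0.0574, 0.0111, 0.6978) m
M0: Pc = R·M0+t = (-0.00574, +0.11549, +0.66409); u = 734.4·(-0.00574)/0.66409 + 322.9 = 316.5557, v = 739.5·(+0.11549)/0.66409 + 220.8 = 349.4070
M1: Pc = R·M1+t = (+0.16243, +0.07985, +0.71398); u = 734.4·(+0.16243)/0.71398 + 322.9 = 489.9770, v = 739.5·(+0.07985)/0.71398 + 220.8 = 303.5048
M2: Pc = R·M2+t = (+0.12054, -0.09329, +0.73151); u = 734.4·(+0.12054)/0.73151 + 322.9 = 443.9125, v = 739.5·(-0.09329)/0.73151 + 220.8 = 126.4896
M3: Pc = R·M3+t = (-0.04763, -0.05765, +0.68162); u = 734.4·(-0.04763)/0.68162 + 322.9 = 271.5788, v = 739.5·(-0.05765)/0.68162 + 220.8 = 158.2529

c0=(316.56, 349.41) c1=(489.98, 303.50) c2=(443.91, 126.49) c3=(271.58, 158.25)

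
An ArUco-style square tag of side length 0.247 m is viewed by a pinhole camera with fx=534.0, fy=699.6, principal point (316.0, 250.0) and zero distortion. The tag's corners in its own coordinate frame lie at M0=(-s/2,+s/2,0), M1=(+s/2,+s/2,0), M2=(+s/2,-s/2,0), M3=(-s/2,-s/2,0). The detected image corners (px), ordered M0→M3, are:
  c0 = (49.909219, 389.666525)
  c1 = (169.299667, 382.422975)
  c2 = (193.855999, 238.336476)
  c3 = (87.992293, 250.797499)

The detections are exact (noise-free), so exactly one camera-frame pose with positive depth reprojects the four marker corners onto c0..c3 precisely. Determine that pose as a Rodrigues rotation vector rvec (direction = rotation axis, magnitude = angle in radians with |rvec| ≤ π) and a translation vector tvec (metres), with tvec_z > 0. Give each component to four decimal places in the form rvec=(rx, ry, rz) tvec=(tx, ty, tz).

Intrinsics K: fx=534.0, fy=699.6, cx=316.0, cy=250.0
Marker side s = 0.247 m; corners in marker frame (Z=0):
  M0 = (-0.1235, +0.1235, 0)
  M1 = (+0.1235, +0.1235, 0)
  M2 = (+0.1235, -0.1235, 0)
  M3 = (-0.1235, -0.1235, 0)
Detected image corners:
  c0 = (49.909219, 389.666525) px
  c1 = (169.299667, 382.422975) px
  c2 = (193.855999, 238.336476) px
  c3 = (87.992293, 250.797499) px
Planar DLT: solve 8×8 A·h = b for H (H[2,2]=1):
  H  [+430.76279 -194.84736 +125.00611]
  H  [-99.48374 +402.84811 +310.71779]
  H  [-0.18678 -0.53818 +1.00000]
B = K⁻¹H; ‖b₁‖=0.939065, ‖b₂‖=0.939065; λ = 2/(‖b₁‖+‖b₂‖) = 1.064889, sign → tz>0 ⇒ λ=+1.064889
r₁ = λ·B[:,0] = (+0.97672,-0.08035,-0.19890); r₂ = λ·B[:,1] = (-0.04942,+0.81799,-0.57311)
r₃ = r₁×r₂ = (+0.20875,+0.56959,+0.79498); SVD([r₁ r₂ r₃]) → R = UVᵀ:
  R  [+0.97672 -0.04942 +0.20875]
  R  [-0.08035 +0.81799 +0.56959]
  R  [-0.19890 -0.57311 +0.79498]
t = (-0.38088, +0.09242, +1.06489) m
tr R = 2.589684; θ = arccos((tr R − 1)/2) = 0.652049 rad = 37.360°
axis k = ((R−Rᵀ)₃₂, (R−Rᵀ)₁₃, (R−Rᵀ)₂₁) / (2 sinθ) = (-0.941554, +0.335896, -0.025488)
rvec = θ·k = (-0.613939, +0.219021, -0.016619)

rvec=(-0.6139, 0.2190, -0.0166) tvec=(-0.3809, 0.0924, 1.0649)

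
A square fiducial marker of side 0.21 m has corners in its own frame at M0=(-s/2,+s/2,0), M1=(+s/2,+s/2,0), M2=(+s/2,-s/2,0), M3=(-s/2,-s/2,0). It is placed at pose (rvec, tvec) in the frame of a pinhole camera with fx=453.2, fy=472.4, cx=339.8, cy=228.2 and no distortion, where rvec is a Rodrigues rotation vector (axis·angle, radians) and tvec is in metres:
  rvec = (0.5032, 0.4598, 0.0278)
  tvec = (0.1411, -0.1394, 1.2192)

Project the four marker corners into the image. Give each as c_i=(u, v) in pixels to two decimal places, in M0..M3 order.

c0=(359.07, 206.03) c1=(430.22, 215.53) c2=(430.94, 137.06) c3=(353.93, 132.46)

Intrinsics K: fx=453.2, fy=472.4, cx=339.8, cy=228.2
Marker side s = 0.21 m; corners in marker frame (Z=0):
  M0 = (-0.1050, +0.1050, 0)
  M1 = (+0.1050, +0.1050, 0)
  M2 = (+0.1050, -0.1050, 0)
  M3 = (-0.1050, -0.1050, 0)
rvec = (0.5032, 0.4598, 0.0278), |rvec| = θ = 0.68220 rad = 39.087°
Rodrigues: sinθ=0.63050, 1−cosθ=0.22381; R = I + sinθ·[k]× + (1−cosθ)·[k]×²:
    [+0.89796 +0.08557 +0.43168]
    [+0.13696 +0.87786 -0.45892]
    [-0.41823 +0.47121 +0.77656]
t = (0.1411, -0.1394, 1.2192) m
M0: Pc = R·M0+t = (+0.05580, -0.06161, +1.31259); u = 453.2·(+0.05580)/1.31259 + 339.8 = 359.0661, v = 472.4·(-0.06161)/1.31259 + 228.2 = 206.0281
M1: Pc = R·M1+t = (+0.24437, -0.03284, +1.22476); u = 453.2·(+0.24437)/1.22476 + 339.8 = 430.2247, v = 472.4·(-0.03284)/1.22476 + 228.2 = 215.5318
M2: Pc = R·M2+t = (+0.22640, -0.21719, +1.12581); u = 453.2·(+0.22640)/1.12581 + 339.8 = 430.9385, v = 472.4·(-0.21719)/1.12581 + 228.2 = 137.0633
M3: Pc = R·M3+t = (+0.03783, -0.24596, +1.21364); u = 453.2·(+0.03783)/1.21364 + 339.8 = 353.9263, v = 472.4·(-0.24596)/1.21364 + 228.2 = 132.4632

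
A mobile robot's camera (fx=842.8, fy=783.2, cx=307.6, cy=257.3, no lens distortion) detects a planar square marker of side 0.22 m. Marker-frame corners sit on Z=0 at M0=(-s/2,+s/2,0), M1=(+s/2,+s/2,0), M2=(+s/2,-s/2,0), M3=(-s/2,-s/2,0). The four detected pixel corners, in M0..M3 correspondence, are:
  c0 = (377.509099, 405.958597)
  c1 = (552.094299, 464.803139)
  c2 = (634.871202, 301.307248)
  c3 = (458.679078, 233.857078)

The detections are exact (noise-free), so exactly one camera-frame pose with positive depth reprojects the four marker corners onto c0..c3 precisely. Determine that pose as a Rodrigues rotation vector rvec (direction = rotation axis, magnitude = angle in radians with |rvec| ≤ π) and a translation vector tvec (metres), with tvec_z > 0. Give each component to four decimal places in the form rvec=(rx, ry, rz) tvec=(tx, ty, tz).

Intrinsics K: fx=842.8, fy=783.2, cx=307.6, cy=257.3
Marker side s = 0.22 m; corners in marker frame (Z=0):
  M0 = (-0.1100, +0.1100, 0)
  M1 = (+0.1100, +0.1100, 0)
  M2 = (+0.1100, -0.1100, 0)
  M3 = (-0.1100, -0.1100, 0)
Detected image corners:
  c0 = (377.509099, 405.958597) px
  c1 = (552.094299, 464.803139) px
  c2 = (634.871202, 301.307248) px
  c3 = (458.679078, 233.857078) px
Planar DLT: solve 8×8 A·h = b for H (H[2,2]=1):
  H  [+890.69916 -307.90294 +506.99479]
  H  [+351.75318 +807.33888 +353.30573]
  H  [+0.18492 +0.12807 +1.00000]
B = K⁻¹H; ‖b₁‖=1.078809, ‖b₂‖=1.078809; λ = 2/(‖b₁‖+‖b₂‖) = 0.926948, sign → tz>0 ⇒ λ=+0.926948
r₁ = λ·B[:,0] = (+0.91707,+0.36000,+0.17141); r₂ = λ·B[:,1] = (-0.38197,+0.91652,+0.11872)
r₃ = r₁×r₂ = (-0.11436,-0.17435,+0.97802); SVD([r₁ r₂ r₃]) → R = UVᵀ:
  R  [+0.91707 -0.38197 -0.11436]
  R  [+0.36000 +0.91652 -0.17435]
  R  [+0.17141 +0.11872 +0.97802]
t = (+0.21930, +0.11363, +0.92695) m
tr R = 2.811607; θ = arccos((tr R − 1)/2) = 0.437524 rad = 25.068°
axis k = ((R−Rᵀ)₃₂, (R−Rᵀ)₁₃, (R−Rᵀ)₂₁) / (2 sinθ) = (+0.345840, -0.337234, +0.875596)
rvec = θ·k = (+0.151313, -0.147548, +0.383094)

rvec=(0.1513, -0.1475, 0.3831) tvec=(0.2193, 0.1136, 0.9269)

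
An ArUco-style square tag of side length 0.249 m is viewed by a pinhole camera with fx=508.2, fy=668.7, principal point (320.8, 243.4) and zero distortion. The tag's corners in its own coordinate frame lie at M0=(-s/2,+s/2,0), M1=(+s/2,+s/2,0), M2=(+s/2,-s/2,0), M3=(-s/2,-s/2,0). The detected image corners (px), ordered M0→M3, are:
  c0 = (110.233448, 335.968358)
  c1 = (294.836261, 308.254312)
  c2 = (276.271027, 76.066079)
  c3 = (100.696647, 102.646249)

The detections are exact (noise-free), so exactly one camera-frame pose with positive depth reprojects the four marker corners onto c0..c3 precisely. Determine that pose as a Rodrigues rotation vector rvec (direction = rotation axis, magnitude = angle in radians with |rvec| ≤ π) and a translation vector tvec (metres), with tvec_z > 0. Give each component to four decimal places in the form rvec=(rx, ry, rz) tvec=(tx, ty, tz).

Intrinsics K: fx=508.2, fy=668.7, cx=320.8, cy=243.4
Marker side s = 0.249 m; corners in marker frame (Z=0):
  M0 = (-0.1245, +0.1245, 0)
  M1 = (+0.1245, +0.1245, 0)
  M2 = (+0.1245, -0.1245, 0)
  M3 = (-0.1245, -0.1245, 0)
Detected image corners:
  c0 = (110.233448, 335.968358) px
  c1 = (294.836261, 308.254312) px
  c2 = (276.271027, 76.066079) px
  c3 = (100.696647, 102.646249) px
Planar DLT: solve 8×8 A·h = b for H (H[2,2]=1):
  H  [+722.03443 +17.11670 +195.28997]
  H  [-109.76643 +893.40103 +202.82751]
  H  [-0.00388 -0.20104 +1.00000]
B = K⁻¹H; ‖b₁‖=1.432498, ‖b₂‖=1.432498; λ = 2/(‖b₁‖+‖b₂‖) = 0.698081, sign → tz>0 ⇒ λ=+0.698081
r₁ = λ·B[:,0] = (+0.99352,-0.11360,-0.00271); r₂ = λ·B[:,1] = (+0.11210,+0.98374,-0.14034)
r₃ = r₁×r₂ = (+0.01861,+0.13913,+0.99010); SVD([r₁ r₂ r₃]) → R = UVᵀ:
  R  [+0.99352 +0.11210 +0.01861]
  R  [-0.11360 +0.98374 +0.13913]
  R  [-0.00271 -0.14034 +0.99010]
t = (-0.17240, -0.04236, +0.69808) m
tr R = 2.967359; θ = arccos((tr R − 1)/2) = 0.180914 rad = 10.366°
axis k = ((R−Rᵀ)₃₂, (R−Rᵀ)₁₃, (R−Rᵀ)₂₁) / (2 sinθ) = (-0.776600, +0.059246, -0.627202)
rvec = θ·k = (-0.140498, +0.010719, -0.113470)

rvec=(-0.1405, 0.0107, -0.1135) tvec=(-0.1724, -0.0424, 0.6981)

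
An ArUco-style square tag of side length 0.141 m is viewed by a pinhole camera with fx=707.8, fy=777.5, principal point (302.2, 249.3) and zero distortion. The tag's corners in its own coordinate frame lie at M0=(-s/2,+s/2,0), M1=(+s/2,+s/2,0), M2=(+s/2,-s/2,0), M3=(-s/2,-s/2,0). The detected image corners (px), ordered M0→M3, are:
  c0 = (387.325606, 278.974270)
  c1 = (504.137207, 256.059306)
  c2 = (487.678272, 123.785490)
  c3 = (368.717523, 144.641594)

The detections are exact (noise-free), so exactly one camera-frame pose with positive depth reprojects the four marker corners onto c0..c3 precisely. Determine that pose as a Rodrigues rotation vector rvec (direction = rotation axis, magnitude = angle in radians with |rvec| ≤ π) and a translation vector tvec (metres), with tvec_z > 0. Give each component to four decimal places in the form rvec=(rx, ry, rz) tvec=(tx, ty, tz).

Intrinsics K: fx=707.8, fy=777.5, cx=302.2, cy=249.3
Marker side s = 0.141 m; corners in marker frame (Z=0):
  M0 = (-0.0705, +0.0705, 0)
  M1 = (+0.0705, +0.0705, 0)
  M2 = (+0.0705, -0.0705, 0)
  M3 = (-0.0705, -0.0705, 0)
Detected image corners:
  c0 = (387.325606, 278.974270) px
  c1 = (504.137207, 256.059306) px
  c2 = (487.678272, 123.785490) px
  c3 = (368.717523, 144.641594) px
Planar DLT: solve 8×8 A·h = b for H (H[2,2]=1):
  H  [+891.79105 +172.48420 +437.56327]
  H  [-129.63307 +967.50487 +201.28503]
  H  [+0.12765 +0.11031 +1.00000]
B = K⁻¹H; ‖b₁‖=1.229846, ‖b₂‖=1.229846; λ = 2/(‖b₁‖+‖b₂‖) = 0.813110, sign → tz>0 ⇒ λ=+0.813110
r₁ = λ·B[:,0] = (+0.98016,-0.16885,+0.10379); r₂ = λ·B[:,1] = (+0.15985,+0.98306,+0.08969)
r₃ = r₁×r₂ = (-0.11718,-0.07132,+0.99055); SVD([r₁ r₂ r₃]) → R = UVᵀ:
  R  [+0.98016 +0.15985 -0.11718]
  R  [-0.16885 +0.98306 -0.07132]
  R  [+0.10379 +0.08969 +0.99055]
t = (+0.15550, -0.05021, +0.81311) m
tr R = 2.953765; θ = arccos((tr R − 1)/2) = 0.215439 rad = 12.344°
axis k = ((R−Rᵀ)₃₂, (R−Rᵀ)₁₃, (R−Rᵀ)₂₁) / (2 sinθ) = (+0.376604, -0.516831, -0.768801)
rvec = θ·k = (+0.081135, -0.111345, -0.165630)

rvec=(0.0811, -0.1113, -0.1656) tvec=(0.1555, -0.0502, 0.8131)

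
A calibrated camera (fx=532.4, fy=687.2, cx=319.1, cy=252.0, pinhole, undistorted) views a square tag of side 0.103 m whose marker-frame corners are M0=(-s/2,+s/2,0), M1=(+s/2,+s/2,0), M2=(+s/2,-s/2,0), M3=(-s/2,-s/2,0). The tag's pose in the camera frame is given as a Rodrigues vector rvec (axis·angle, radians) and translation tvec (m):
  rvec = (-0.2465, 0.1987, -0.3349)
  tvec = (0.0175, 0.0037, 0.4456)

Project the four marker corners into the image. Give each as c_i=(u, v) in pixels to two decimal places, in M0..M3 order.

Intrinsics K: fx=532.4, fy=687.2, cx=319.1, cy=252.0
Marker side s = 0.103 m; corners in marker frame (Z=0):
  M0 = (-0.0515, +0.0515, 0)
  M1 = (+0.0515, +0.0515, 0)
  M2 = (+0.0515, -0.0515, 0)
  M3 = (-0.0515, -0.0515, 0)
rvec = (-0.2465, 0.1987, -0.3349), |rvec| = θ = 0.46087 rad = 26.406°
Rodrigues: sinθ=0.44473, 1−cosθ=0.10433; R = I + sinθ·[k]× + (1−cosθ)·[k]×²:
    [+0.92551 +0.29911 +0.23229]
    [-0.34723 +0.91506 +0.20518]
    [-0.15119 -0.27055 +0.95076]
t = (0.0175, 0.0037, 0.4456) m
M0: Pc = R·M0+t = (-0.01476, +0.06871, +0.43945); u = 532.4·(-0.01476)/0.43945 + 319.1 = 301.2185, v = 687.2·(+0.06871)/0.43945 + 252.0 = 359.4428
M1: Pc = R·M1+t = (+0.08057, +0.03294, +0.42388); u = 532.4·(+0.08057)/0.42388 + 319.1 = 420.2947, v = 687.2·(+0.03294)/0.42388 + 252.0 = 305.4080
M2: Pc = R·M2+t = (+0.04976, -0.06131, +0.45175); u = 532.4·(+0.04976)/0.45175 + 319.1 = 377.7436, v = 687.2·(-0.06131)/0.45175 + 252.0 = 158.7382
M3: Pc = R·M3+t = (-0.04557, -0.02554, +0.46732); u = 532.4·(-0.04557)/0.46732 + 319.1 = 267.1860, v = 687.2·(-0.02554)/0.46732 + 252.0 = 214.4383

c0=(301.22, 359.44) c1=(420.29, 305.41) c2=(377.74, 158.74) c3=(267.19, 214.44)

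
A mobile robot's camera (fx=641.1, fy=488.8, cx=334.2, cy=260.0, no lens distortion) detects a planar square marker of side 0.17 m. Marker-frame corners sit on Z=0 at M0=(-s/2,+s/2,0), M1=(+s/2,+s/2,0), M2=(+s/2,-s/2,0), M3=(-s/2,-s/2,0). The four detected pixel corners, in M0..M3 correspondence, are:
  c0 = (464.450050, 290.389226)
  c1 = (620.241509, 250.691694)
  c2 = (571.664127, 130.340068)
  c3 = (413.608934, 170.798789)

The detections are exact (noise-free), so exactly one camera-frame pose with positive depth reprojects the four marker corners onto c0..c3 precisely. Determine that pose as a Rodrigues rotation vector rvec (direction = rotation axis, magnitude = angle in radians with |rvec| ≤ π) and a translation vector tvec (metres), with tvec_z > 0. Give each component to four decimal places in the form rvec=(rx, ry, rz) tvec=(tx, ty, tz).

rvec=(0.0581, -0.0040, -0.3233) tvec=(0.1887, -0.0661, 0.6597)

Intrinsics K: fx=641.1, fy=488.8, cx=334.2, cy=260.0
Marker side s = 0.17 m; corners in marker frame (Z=0):
  M0 = (-0.0850, +0.0850, 0)
  M1 = (+0.0850, +0.0850, 0)
  M2 = (+0.0850, -0.0850, 0)
  M3 = (-0.0850, -0.0850, 0)
Detected image corners:
  c0 = (464.450050, 290.389226) px
  c1 = (620.241509, 250.691694) px
  c2 = (571.664127, 130.340068) px
  c3 = (413.608934, 170.798789) px
Planar DLT: solve 8×8 A·h = b for H (H[2,2]=1):
  H  [+918.82919 +337.65518 +517.62173]
  H  [-237.44582 +724.11881 +211.01454]
  H  [-0.00812 +0.08743 +1.00000]
B = K⁻¹H; ‖b₁‖=1.515946, ‖b₂‖=1.515946; λ = 2/(‖b₁‖+‖b₂‖) = 0.659654, sign → tz>0 ⇒ λ=+0.659654
r₁ = λ·B[:,0] = (+0.94821,-0.31759,-0.00535); r₂ = λ·B[:,1] = (+0.31736,+0.94655,+0.05767)
r₃ = r₁×r₂ = (-0.01325,-0.05638,+0.99832); SVD([r₁ r₂ r₃]) → R = UVᵀ:
  R  [+0.94821 +0.31736 -0.01325]
  R  [-0.31759 +0.94655 -0.05638]
  R  [-0.00535 +0.05767 +0.99832]
t = (+0.18873, -0.06611, +0.65965) m
tr R = 2.893082; θ = arccos((tr R − 1)/2) = 0.328458 rad = 18.819°
axis k = ((R−Rᵀ)₃₂, (R−Rᵀ)₁₃, (R−Rᵀ)₂₁) / (2 sinθ) = (+0.176786, -0.012238, -0.984173)
rvec = θ·k = (+0.058067, -0.004020, -0.323260)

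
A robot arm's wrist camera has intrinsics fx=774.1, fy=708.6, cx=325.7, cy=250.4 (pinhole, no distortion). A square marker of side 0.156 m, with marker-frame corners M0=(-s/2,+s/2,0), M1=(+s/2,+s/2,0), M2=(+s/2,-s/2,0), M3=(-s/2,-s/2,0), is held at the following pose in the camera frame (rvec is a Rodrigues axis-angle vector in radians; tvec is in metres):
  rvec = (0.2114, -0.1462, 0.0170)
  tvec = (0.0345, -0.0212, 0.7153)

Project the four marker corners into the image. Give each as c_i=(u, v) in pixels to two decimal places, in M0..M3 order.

Intrinsics K: fx=774.1, fy=708.6, cx=325.7, cy=250.4
Marker side s = 0.156 m; corners in marker frame (Z=0):
  M0 = (-0.0780, +0.0780, 0)
  M1 = (+0.0780, +0.0780, 0)
  M2 = (+0.0780, -0.0780, 0)
  M3 = (-0.0780, -0.0780, 0)
rvec = (0.2114, -0.1462, 0.0170), |rvec| = θ = 0.25759 rad = 14.759°
Rodrigues: sinθ=0.25475, 1−cosθ=0.03299; R = I + sinθ·[k]× + (1−cosθ)·[k]×²:
    [+0.98923 -0.03218 -0.14280]
    [+0.00144 +0.97763 -0.21031]
    [+0.14638 +0.20783 +0.96715]
t = (0.0345, -0.0212, 0.7153) m
M0: Pc = R·M0+t = (-0.04517, +0.05494, +0.72009); u = 774.1·(-0.04517)/0.72009 + 325.7 = 277.1424, v = 708.6·(+0.05494)/0.72009 + 250.4 = 304.4659
M1: Pc = R·M1+t = (+0.10915, +0.05517, +0.74293); u = 774.1·(+0.10915)/0.74293 + 325.7 = 439.4294, v = 708.6·(+0.05517)/0.74293 + 250.4 = 303.0190
M2: Pc = R·M2+t = (+0.11417, -0.09734, +0.71051); u = 774.1·(+0.11417)/0.71051 + 325.7 = 450.0886, v = 708.6·(-0.09734)/0.71051 + 250.4 = 153.3183
M3: Pc = R·M3+t = (-0.04015, -0.09757, +0.68767); u = 774.1·(-0.04015)/0.68767 + 325.7 = 280.5042, v = 708.6·(-0.09757)/0.68767 + 250.4 = 149.8625

c0=(277.14, 304.47) c1=(439.43, 303.02) c2=(450.09, 153.32) c3=(280.50, 149.86)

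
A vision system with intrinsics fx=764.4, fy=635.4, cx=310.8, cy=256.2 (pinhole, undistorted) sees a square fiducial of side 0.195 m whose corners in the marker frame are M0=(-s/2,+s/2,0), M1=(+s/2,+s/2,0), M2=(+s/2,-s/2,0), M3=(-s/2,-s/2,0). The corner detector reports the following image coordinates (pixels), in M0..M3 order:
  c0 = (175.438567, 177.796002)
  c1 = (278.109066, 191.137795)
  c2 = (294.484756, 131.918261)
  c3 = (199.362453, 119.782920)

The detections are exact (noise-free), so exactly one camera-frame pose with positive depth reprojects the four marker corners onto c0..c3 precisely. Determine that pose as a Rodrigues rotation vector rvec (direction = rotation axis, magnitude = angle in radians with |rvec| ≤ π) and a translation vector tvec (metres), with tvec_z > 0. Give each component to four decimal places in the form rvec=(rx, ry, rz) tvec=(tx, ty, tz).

rvec=(-0.6292, -0.0214, 0.1618) tvec=(-0.1432, -0.2389, 1.4858)

Intrinsics K: fx=764.4, fy=635.4, cx=310.8, cy=256.2
Marker side s = 0.195 m; corners in marker frame (Z=0):
  M0 = (-0.0975, +0.0975, 0)
  M1 = (+0.0975, +0.0975, 0)
  M2 = (+0.0975, -0.0975, 0)
  M3 = (-0.0975, -0.0975, 0)
Detected image corners:
  c0 = (175.438567, 177.796002) px
  c1 = (278.109066, 191.137795) px
  c2 = (294.484756, 131.918261) px
  c3 = (199.362453, 119.782920) px
Planar DLT: solve 8×8 A·h = b for H (H[2,2]=1):
  H  [+501.76791 -197.02021 +237.14252]
  H  [+62.16251 +239.24014 +154.01668]
  H  [-0.01962 -0.39540 +1.00000]
B = K⁻¹H; ‖b₁‖=0.673046, ‖b₂‖=0.673046; λ = 2/(‖b₁‖+‖b₂‖) = 1.485782, sign → tz>0 ⇒ λ=+1.485782
r₁ = λ·B[:,0] = (+0.98715,+0.15711,-0.02915); r₂ = λ·B[:,1] = (-0.14409,+0.79630,-0.58748)
r₃ = r₁×r₂ = (-0.06909,+0.58414,+0.80871); SVD([r₁ r₂ r₃]) → R = UVᵀ:
  R  [+0.98715 -0.14409 -0.06909]
  R  [+0.15711 +0.79630 +0.58414]
  R  [-0.02915 -0.58748 +0.80871]
t = (-0.14317, -0.23894, +1.48578) m
tr R = 2.592166; θ = arccos((tr R − 1)/2) = 0.650001 rad = 37.242°
axis k = ((R−Rᵀ)₃₂, (R−Rᵀ)₁₃, (R−Rᵀ)₂₁) / (2 sinθ) = (-0.967981, -0.032995, +0.248846)
rvec = θ·k = (-0.629189, -0.021447, +0.161750)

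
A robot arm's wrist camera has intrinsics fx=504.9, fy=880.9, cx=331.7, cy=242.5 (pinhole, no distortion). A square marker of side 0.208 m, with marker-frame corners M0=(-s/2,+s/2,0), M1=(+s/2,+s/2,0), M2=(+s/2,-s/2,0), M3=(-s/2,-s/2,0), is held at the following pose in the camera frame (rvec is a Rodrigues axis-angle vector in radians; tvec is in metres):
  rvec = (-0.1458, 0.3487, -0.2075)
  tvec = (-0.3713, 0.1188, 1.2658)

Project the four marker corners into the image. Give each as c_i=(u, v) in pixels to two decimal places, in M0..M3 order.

Intrinsics K: fx=504.9, fy=880.9, cx=331.7, cy=242.5
Marker side s = 0.208 m; corners in marker frame (Z=0):
  M0 = (-0.1040, +0.1040, 0)
  M1 = (+0.1040, +0.1040, 0)
  M2 = (+0.1040, -0.1040, 0)
  M3 = (-0.1040, -0.1040, 0)
rvec = (-0.1458, 0.3487, -0.2075), |rvec| = θ = 0.43117 rad = 24.704°
Rodrigues: sinθ=0.41793, 1−cosθ=0.09152; R = I + sinθ·[k]× + (1−cosθ)·[k]×²:
    [+0.91894 +0.17610 +0.35289]
    [-0.22616 +0.96834 +0.10570]
    [-0.32310 -0.17694 +0.92968]
t = (-0.3713, 0.1188, 1.2658) m
M0: Pc = R·M0+t = (-0.44856, +0.24303, +1.28100); u = 504.9·(-0.44856)/1.28100 + 331.7 = 154.9040, v = 880.9·(+0.24303)/1.28100 + 242.5 = 409.6218
M1: Pc = R·M1+t = (-0.25742, +0.19599, +1.21380); u = 504.9·(-0.25742)/1.21380 + 331.7 = 224.6234, v = 880.9·(+0.19599)/1.21380 + 242.5 = 384.7354
M2: Pc = R·M2+t = (-0.29404, -0.00543, +1.25060); u = 504.9·(-0.29404)/1.25060 + 331.7 = 212.9865, v = 880.9·(-0.00543)/1.25060 + 242.5 = 238.6768
M3: Pc = R·M3+t = (-0.48518, +0.04161, +1.31780); u = 504.9·(-0.48518)/1.31780 + 331.7 = 145.8077, v = 880.9·(+0.04161)/1.31780 + 242.5 = 270.3169

c0=(154.90, 409.62) c1=(224.62, 384.74) c2=(212.99, 238.68) c3=(145.81, 270.32)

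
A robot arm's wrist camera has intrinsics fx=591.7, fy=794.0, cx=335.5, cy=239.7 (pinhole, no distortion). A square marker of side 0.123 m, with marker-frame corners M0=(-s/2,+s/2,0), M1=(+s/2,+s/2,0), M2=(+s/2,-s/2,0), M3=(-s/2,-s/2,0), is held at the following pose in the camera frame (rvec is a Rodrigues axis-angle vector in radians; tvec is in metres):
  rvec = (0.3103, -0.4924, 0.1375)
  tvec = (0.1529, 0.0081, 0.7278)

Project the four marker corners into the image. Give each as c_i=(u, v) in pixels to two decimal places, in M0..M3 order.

c0=(407.34, 309.50) c1=(483.96, 311.10) c2=(510.32, 189.85) c3=(432.42, 177.58)

Intrinsics K: fx=591.7, fy=794.0, cx=335.5, cy=239.7
Marker side s = 0.123 m; corners in marker frame (Z=0):
  M0 = (-0.0615, +0.0615, 0)
  M1 = (+0.0615, +0.0615, 0)
  M2 = (+0.0615, -0.0615, 0)
  M3 = (-0.0615, -0.0615, 0)
rvec = (0.3103, -0.4924, 0.1375), |rvec| = θ = 0.59804 rad = 34.265°
Rodrigues: sinθ=0.56302, 1−cosθ=0.17356; R = I + sinθ·[k]× + (1−cosθ)·[k]×²:
    [+0.87317 -0.20360 -0.44286]
    [+0.05530 +0.94410 -0.32499]
    [+0.48427 +0.25928 +0.83562]
t = (0.1529, 0.0081, 0.7278) m
M0: Pc = R·M0+t = (+0.08668, +0.06276, +0.71396); u = 591.7·(+0.08668)/0.71396 + 335.5 = 407.3358, v = 794.0·(+0.06276)/0.71396 + 239.7 = 309.4967
M1: Pc = R·M1+t = (+0.19408, +0.06956, +0.77353); u = 591.7·(+0.19408)/0.77353 + 335.5 = 483.9578, v = 794.0·(+0.06956)/0.77353 + 239.7 = 311.1043
M2: Pc = R·M2+t = (+0.21912, -0.04656, +0.74164); u = 591.7·(+0.21912)/0.74164 + 335.5 = 510.3210, v = 794.0·(-0.04656)/0.74164 + 239.7 = 189.8516
M3: Pc = R·M3+t = (+0.11172, -0.05336, +0.68207); u = 591.7·(+0.11172)/0.68207 + 335.5 = 432.4187, v = 794.0·(-0.05336)/0.68207 + 239.7 = 177.5797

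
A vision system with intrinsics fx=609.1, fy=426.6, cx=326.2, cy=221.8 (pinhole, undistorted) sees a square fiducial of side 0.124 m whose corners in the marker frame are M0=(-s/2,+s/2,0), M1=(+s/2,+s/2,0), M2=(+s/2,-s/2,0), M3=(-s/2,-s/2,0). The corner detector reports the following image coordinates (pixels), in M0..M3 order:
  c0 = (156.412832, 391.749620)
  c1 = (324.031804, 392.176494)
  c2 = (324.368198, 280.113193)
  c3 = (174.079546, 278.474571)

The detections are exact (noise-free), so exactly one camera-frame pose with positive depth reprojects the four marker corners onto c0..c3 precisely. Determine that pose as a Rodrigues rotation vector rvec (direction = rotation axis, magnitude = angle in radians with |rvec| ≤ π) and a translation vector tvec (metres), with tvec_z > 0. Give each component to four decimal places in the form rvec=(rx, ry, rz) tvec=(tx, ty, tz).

Intrinsics K: fx=609.1, fy=426.6, cx=326.2, cy=221.8
Marker side s = 0.124 m; corners in marker frame (Z=0):
  M0 = (-0.0620, +0.0620, 0)
  M1 = (+0.0620, +0.0620, 0)
  M2 = (+0.0620, -0.0620, 0)
  M3 = (-0.0620, -0.0620, 0)
Detected image corners:
  c0 = (156.412832, 391.749620) px
  c1 = (324.031804, 392.176494) px
  c2 = (324.368198, 280.113193) px
  c3 = (174.079546, 278.474571) px
Planar DLT: solve 8×8 A·h = b for H (H[2,2]=1):
  H  [+1301.28530 -286.04324 +245.43381]
  H  [+40.39195 +615.29203 +332.57924]
  H  [+0.09474 -0.87389 +1.00000]
B = K⁻¹H; ‖b₁‖=2.088312, ‖b₂‖=2.088312; λ = 2/(‖b₁‖+‖b₂‖) = 0.478856, sign → tz>0 ⇒ λ=+0.478856
r₁ = λ·B[:,0] = (+0.99873,+0.02175,+0.04537); r₂ = λ·B[:,1] = (-0.00077,+0.90823,-0.41847)
r₃ = r₁×r₂ = (-0.05031,+0.41790,+0.90710); SVD([r₁ r₂ r₃]) → R = UVᵀ:
  R  [+0.99873 -0.00077 -0.05031]
  R  [+0.02175 +0.90823 +0.41790]
  R  [+0.04537 -0.41847 +0.90710]
t = (-0.06350, +0.12435, +0.47886) m
tr R = 2.814064; θ = arccos((tr R − 1)/2) = 0.434615 rad = 24.902°
axis k = ((R−Rᵀ)₃₂, (R−Rᵀ)₁₃, (R−Rᵀ)₂₁) / (2 sinθ) = (-0.993165, -0.113613, +0.026745)
rvec = θ·k = (-0.431645, -0.049378, +0.011624)

rvec=(-0.4316, -0.0494, 0.0116) tvec=(-0.0635, 0.1243, 0.4789)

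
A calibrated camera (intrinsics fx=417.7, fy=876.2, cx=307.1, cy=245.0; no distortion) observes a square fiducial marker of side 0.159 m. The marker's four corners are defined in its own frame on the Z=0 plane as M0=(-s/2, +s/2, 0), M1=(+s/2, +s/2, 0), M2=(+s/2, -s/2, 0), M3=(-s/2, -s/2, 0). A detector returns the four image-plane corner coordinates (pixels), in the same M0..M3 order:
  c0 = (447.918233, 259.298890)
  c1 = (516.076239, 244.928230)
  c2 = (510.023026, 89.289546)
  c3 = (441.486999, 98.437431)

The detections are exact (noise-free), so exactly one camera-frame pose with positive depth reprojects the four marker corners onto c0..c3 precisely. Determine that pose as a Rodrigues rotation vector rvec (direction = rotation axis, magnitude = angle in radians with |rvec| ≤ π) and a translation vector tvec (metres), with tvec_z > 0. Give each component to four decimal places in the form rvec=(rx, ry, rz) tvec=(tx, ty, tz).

Intrinsics K: fx=417.7, fy=876.2, cx=307.1, cy=245.0
Marker side s = 0.159 m; corners in marker frame (Z=0):
  M0 = (-0.0795, +0.0795, 0)
  M1 = (+0.0795, +0.0795, 0)
  M2 = (+0.0795, -0.0795, 0)
  M3 = (-0.0795, -0.0795, 0)
Detected image corners:
  c0 = (447.918233, 259.298890) px
  c1 = (516.076239, 244.928230) px
  c2 = (510.023026, 89.289546) px
  c3 = (441.486999, 98.437431) px
Planar DLT: solve 8×8 A·h = b for H (H[2,2]=1):
  H  [+529.81273 +46.76816 +479.44712]
  H  [-37.86925 +997.73055 +172.98985]
  H  [+0.20874 +0.01572 +1.00000]
B = K⁻¹H; ‖b₁‖=1.138850, ‖b₂‖=1.138850; λ = 2/(‖b₁‖+‖b₂‖) = 0.878079, sign → tz>0 ⇒ λ=+0.878079
r₁ = λ·B[:,0] = (+0.97900,-0.08920,+0.18329); r₂ = λ·B[:,1] = (+0.08817,+0.99601,+0.01380)
r₃ = r₁×r₂ = (-0.18379,+0.00264,+0.98296); SVD([r₁ r₂ r₃]) → R = UVᵀ:
  R  [+0.97900 +0.08817 -0.18379]
  R  [-0.08920 +0.99601 +0.00264]
  R  [+0.18329 +0.01380 +0.98296]
t = (+0.36230, -0.07216, +0.87808) m
tr R = 2.957977; θ = arccos((tr R − 1)/2) = 0.205356 rad = 11.766°
axis k = ((R−Rᵀ)₃₂, (R−Rᵀ)₁₃, (R−Rᵀ)₂₁) / (2 sinθ) = (+0.027364, -0.900063, -0.434900)
rvec = θ·k = (+0.005619, -0.184833, -0.089309)

rvec=(0.0056, -0.1848, -0.0893) tvec=(0.3623, -0.0722, 0.8781)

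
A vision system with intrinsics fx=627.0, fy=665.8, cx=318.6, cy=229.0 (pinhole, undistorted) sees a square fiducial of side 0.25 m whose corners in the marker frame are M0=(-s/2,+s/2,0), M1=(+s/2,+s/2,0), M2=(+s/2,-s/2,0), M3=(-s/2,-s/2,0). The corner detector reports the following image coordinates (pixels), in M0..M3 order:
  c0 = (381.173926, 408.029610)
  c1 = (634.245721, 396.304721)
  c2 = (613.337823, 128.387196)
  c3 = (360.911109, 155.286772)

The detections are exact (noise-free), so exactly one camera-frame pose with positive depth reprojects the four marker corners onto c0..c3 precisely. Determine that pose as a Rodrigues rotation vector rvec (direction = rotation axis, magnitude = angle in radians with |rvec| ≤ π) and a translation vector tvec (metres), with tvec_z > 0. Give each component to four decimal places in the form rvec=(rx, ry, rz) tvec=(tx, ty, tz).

rvec=(0.0119, 0.1484, -0.0848) tvec=(0.1780, 0.0416, 0.6374)

Intrinsics K: fx=627.0, fy=665.8, cx=318.6, cy=229.0
Marker side s = 0.25 m; corners in marker frame (Z=0):
  M0 = (-0.1250, +0.1250, 0)
  M1 = (+0.1250, +0.1250, 0)
  M2 = (+0.1250, -0.1250, 0)
  M3 = (-0.1250, -0.1250, 0)
Detected image corners:
  c0 = (381.173926, 408.029610) px
  c1 = (634.245721, 396.304721) px
  c2 = (613.337823, 128.387196) px
  c3 = (360.911109, 155.286772) px
Planar DLT: solve 8×8 A·h = b for H (H[2,2]=1):
  H  [+895.34240 +86.64548 +493.75540]
  H  [-140.45987 +1042.81273 +272.42473]
  H  [-0.23251 +0.00873 +1.00000]
B = K⁻¹H; ‖b₁‖=1.568989, ‖b₂‖=1.568989; λ = 2/(‖b₁‖+‖b₂‖) = 0.637353, sign → tz>0 ⇒ λ=+0.637353
r₁ = λ·B[:,0] = (+0.98543,-0.08349,-0.14819); r₂ = λ·B[:,1] = (+0.08525,+0.99634,+0.00556)
r₃ = r₁×r₂ = (+0.14719,-0.01812,+0.98894); SVD([r₁ r₂ r₃]) → R = UVᵀ:
  R  [+0.98543 +0.08525 +0.14719]
  R  [-0.08349 +0.99634 -0.01812]
  R  [-0.14819 +0.00556 +0.98894]
t = (+0.17805, +0.04157, +0.63735) m
tr R = 2.970715; θ = arccos((tr R − 1)/2) = 0.171338 rad = 9.817°
axis k = ((R−Rᵀ)₃₂, (R−Rᵀ)₁₃, (R−Rᵀ)₂₁) / (2 sinθ) = (+0.069437, +0.866212, -0.494829)
rvec = θ·k = (+0.011897, +0.148415, -0.084783)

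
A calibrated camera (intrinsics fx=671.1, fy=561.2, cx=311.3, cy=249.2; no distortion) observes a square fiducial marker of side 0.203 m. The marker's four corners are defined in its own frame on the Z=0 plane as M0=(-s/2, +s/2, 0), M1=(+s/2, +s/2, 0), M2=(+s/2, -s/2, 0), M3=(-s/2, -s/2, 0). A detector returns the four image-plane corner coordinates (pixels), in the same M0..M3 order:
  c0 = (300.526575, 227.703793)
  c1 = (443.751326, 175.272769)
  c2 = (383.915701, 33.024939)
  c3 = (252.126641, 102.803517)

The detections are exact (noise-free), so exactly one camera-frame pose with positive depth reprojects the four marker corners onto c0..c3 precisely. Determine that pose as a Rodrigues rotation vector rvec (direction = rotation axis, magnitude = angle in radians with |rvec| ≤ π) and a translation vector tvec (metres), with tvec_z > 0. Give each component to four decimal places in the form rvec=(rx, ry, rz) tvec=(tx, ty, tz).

rvec=(-0.0094, 0.6035, -0.3356) tvec=(0.0337, -0.1598, 0.7919)

Intrinsics K: fx=671.1, fy=561.2, cx=311.3, cy=249.2
Marker side s = 0.203 m; corners in marker frame (Z=0):
  M0 = (-0.1015, +0.1015, 0)
  M1 = (+0.1015, +0.1015, 0)
  M2 = (+0.1015, -0.1015, 0)
  M3 = (-0.1015, -0.1015, 0)
Detected image corners:
  c0 = (300.526575, 227.703793) px
  c1 = (443.751326, 175.272769) px
  c2 = (383.915701, 33.024939) px
  c3 = (252.126641, 102.803517) px
Planar DLT: solve 8×8 A·h = b for H (H[2,2]=1):
  H  [+435.09977 +218.41442 +339.82086]
  H  [-396.01102 +636.93724 +135.96801]
  H  [-0.70097 -0.13380 +1.00000]
B = K⁻¹H; ‖b₁‖=1.262772, ‖b₂‖=1.262772; λ = 2/(‖b₁‖+‖b₂‖) = 0.791908, sign → tz>0 ⇒ λ=+0.791908
r₁ = λ·B[:,0] = (+0.77092,-0.31232,-0.55511); r₂ = λ·B[:,1] = (+0.30688,+0.94583,-0.10596)
r₃ = r₁×r₂ = (+0.55813,-0.08867,+0.82500); SVD([r₁ r₂ r₃]) → R = UVᵀ:
  R  [+0.77092 +0.30688 +0.55813]
  R  [-0.31232 +0.94583 -0.08867]
  R  [-0.55511 -0.10596 +0.82500]
t = (+0.03366, -0.15978, +0.79191) m
tr R = 2.541753; θ = arccos((tr R − 1)/2) = 0.690580 rad = 39.567°
axis k = ((R−Rᵀ)₃₂, (R−Rᵀ)₁₃, (R−Rᵀ)₂₁) / (2 sinθ) = (-0.013571, +0.873832, -0.486039)
rvec = θ·k = (-0.009372, +0.603451, -0.335649)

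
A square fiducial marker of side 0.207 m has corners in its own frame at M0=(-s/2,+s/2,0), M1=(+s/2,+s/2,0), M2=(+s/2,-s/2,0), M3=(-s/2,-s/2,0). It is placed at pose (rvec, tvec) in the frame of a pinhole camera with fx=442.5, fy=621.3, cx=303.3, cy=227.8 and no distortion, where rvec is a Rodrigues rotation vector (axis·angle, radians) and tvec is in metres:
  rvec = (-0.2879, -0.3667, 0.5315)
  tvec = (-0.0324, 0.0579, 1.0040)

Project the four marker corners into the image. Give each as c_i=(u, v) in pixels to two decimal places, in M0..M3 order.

Intrinsics K: fx=442.5, fy=621.3, cx=303.3, cy=227.8
Marker side s = 0.207 m; corners in marker frame (Z=0):
  M0 = (-0.1035, +0.1035, 0)
  M1 = (+0.1035, +0.1035, 0)
  M2 = (+0.1035, -0.1035, 0)
  M3 = (-0.1035, -0.1035, 0)
rvec = (-0.2879, -0.3667, 0.5315), |rvec| = θ = 0.70700 rad = 40.508°
Rodrigues: sinθ=0.64955, 1−cosθ=0.23969; R = I + sinθ·[k]× + (1−cosθ)·[k]×²:
    [+0.80006 -0.43769 -0.41028]
    [+0.53894 +0.82479 +0.17105]
    [+0.26353 -0.35797 +0.89577]
t = (-0.0324, 0.0579, 1.0040) m
M0: Pc = R·M0+t = (-0.16051, +0.08749, +0.93968); u = 442.5·(-0.16051)/0.93968 + 303.3 = 227.7159, v = 621.3·(+0.08749)/0.93968 + 227.8 = 285.6445
M1: Pc = R·M1+t = (+0.00511, +0.19905, +0.99423); u = 442.5·(+0.00511)/0.99423 + 303.3 = 305.5722, v = 621.3·(+0.19905)/0.99423 + 227.8 = 352.1858
M2: Pc = R·M2+t = (+0.09571, +0.02831, +1.06832); u = 442.5·(+0.09571)/1.06832 + 303.3 = 342.9419, v = 621.3·(+0.02831)/1.06832 + 227.8 = 244.2664
M3: Pc = R·M3+t = (-0.06991, -0.08325, +1.01377); u = 442.5·(-0.06991)/1.01377 + 303.3 = 272.7873, v = 621.3·(-0.08325)/1.01377 + 227.8 = 176.7817

c0=(227.72, 285.64) c1=(305.57, 352.19) c2=(342.94, 244.27) c3=(272.79, 176.78)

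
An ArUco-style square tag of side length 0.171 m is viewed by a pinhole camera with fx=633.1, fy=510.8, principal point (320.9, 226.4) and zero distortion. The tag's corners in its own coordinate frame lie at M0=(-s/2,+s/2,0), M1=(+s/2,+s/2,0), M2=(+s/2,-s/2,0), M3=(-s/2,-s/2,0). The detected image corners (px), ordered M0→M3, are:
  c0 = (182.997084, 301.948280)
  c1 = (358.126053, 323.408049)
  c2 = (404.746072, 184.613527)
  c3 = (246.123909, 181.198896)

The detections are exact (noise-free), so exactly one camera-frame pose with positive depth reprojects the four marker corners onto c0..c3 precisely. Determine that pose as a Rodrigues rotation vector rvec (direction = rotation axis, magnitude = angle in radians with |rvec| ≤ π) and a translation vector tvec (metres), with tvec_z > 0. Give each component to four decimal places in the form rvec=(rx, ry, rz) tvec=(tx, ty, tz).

Intrinsics K: fx=633.1, fy=510.8, cx=320.9, cy=226.4
Marker side s = 0.171 m; corners in marker frame (Z=0):
  M0 = (-0.0855, +0.0855, 0)
  M1 = (+0.0855, +0.0855, 0)
  M2 = (+0.0855, -0.0855, 0)
  M3 = (-0.0855, -0.0855, 0)
Detected image corners:
  c0 = (182.997084, 301.948280) px
  c1 = (358.126053, 323.408049) px
  c2 = (404.746072, 184.613527) px
  c3 = (246.123909, 181.198896) px
Planar DLT: solve 8×8 A·h = b for H (H[2,2]=1):
  H  [+753.59166 -568.29118 +294.68142]
  H  [-112.99143 +552.39349 +242.85239]
  H  [-0.73458 -0.82001 +1.00000]
B = K⁻¹H; ‖b₁‖=1.729860, ‖b₂‖=1.729860; λ = 2/(‖b₁‖+‖b₂‖) = 0.578082, sign → tz>0 ⇒ λ=+0.578082
r₁ = λ·B[:,0] = (+0.90334,+0.06034,-0.42465); r₂ = λ·B[:,1] = (-0.27863,+0.83526,-0.47403)
r₃ = r₁×r₂ = (+0.32609,+0.54654,+0.77134); SVD([r₁ r₂ r₃]) → R = UVᵀ:
  R  [+0.90334 -0.27863 +0.32609]
  R  [+0.06034 +0.83526 +0.54654]
  R  [-0.42465 -0.47403 +0.77134]
t = (-0.02394, +0.01862, +0.57808) m
tr R = 2.509942; θ = arccos((tr R − 1)/2) = 0.715187 rad = 40.977°
axis k = ((R−Rᵀ)₃₂, (R−Rᵀ)₁₃, (R−Rᵀ)₂₁) / (2 sinθ) = (-0.778161, +0.572420, +0.258458)
rvec = θ·k = (-0.556531, +0.409387, +0.184846)

rvec=(-0.5565, 0.4094, 0.1848) tvec=(-0.0239, 0.0186, 0.5781)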